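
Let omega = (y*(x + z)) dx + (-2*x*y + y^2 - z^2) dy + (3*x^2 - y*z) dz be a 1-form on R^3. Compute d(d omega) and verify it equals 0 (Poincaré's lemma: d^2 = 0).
d(d omega) = 0

Step 1: d omega = sum_{i<j} (∂f_j/∂x_i - ∂f_i/∂x_j) dx_i ∧ dx_j:
  coeff of dx ∧ dy: -x - 2*y - z
  coeff of dx ∧ dz: 6*x - y
  coeff of dy ∧ dz: z
Step 2: Apply d again to each 2-form coefficient. The only possible 3-form in R^3 is dx ∧ dy ∧ dz, with coefficient
  ∂(coeff of dy∧dz)/∂x - ∂(coeff of dx∧dz)/∂y + ∂(coeff of dx∧dy)/∂z
  = ∂/∂x (z) - ∂/∂y (6*x - y) + ∂/∂z (-x - 2*y - z).
Each of these terms simplifies to sums of mixed partials that cancel in pairs. The result is 0 (by equality of mixed partials for smooth functions — Schwarz / Clairaut).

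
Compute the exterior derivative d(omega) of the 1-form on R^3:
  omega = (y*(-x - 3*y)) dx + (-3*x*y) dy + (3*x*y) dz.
d(omega) = (x + 3*y) dx ∧ dy + (3*y) dx ∧ dz + (3*x) dy ∧ dz

For a 1-form omega = sum_i f_i dx_i, the exterior derivative is
  d(omega) = sum_{i < j} (∂f_j/∂x_i - ∂f_i/∂x_j) dx_i ∧ dx_j.
  coefficient of dx ∧ dy: ∂f_2/∂x - ∂f_1/∂y = ∂(-3*x*y)/∂x - ∂(y*(-x - 3*y))/∂y = x + 3*y
  coefficient of dx ∧ dz: ∂f_3/∂x - ∂f_1/∂z = ∂(3*x*y)/∂x - ∂(y*(-x - 3*y))/∂z = 3*y
  coefficient of dy ∧ dz: ∂f_3/∂y - ∂f_2/∂z = ∂(3*x*y)/∂y - ∂(-3*x*y)/∂z = 3*x
Assembling: d(omega) = (x + 3*y) dx ∧ dy + (3*y) dx ∧ dz + (3*x) dy ∧ dz.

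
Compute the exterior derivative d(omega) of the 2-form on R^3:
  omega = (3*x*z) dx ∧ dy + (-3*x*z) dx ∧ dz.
d(omega) = (3*x) dx ∧ dy ∧ dz

For a 2-form omega = sum_{i<j} g_{ij} dx_i ∧ dx_j, the exterior derivative is
  d(omega) = sum_{i<j} d(g_{ij}) ∧ dx_i ∧ dx_j = sum_{i<j, k} (∂g_{ij}/∂x_k) dx_k ∧ dx_i ∧ dx_j.
Expand each term, using dx_k ∧ dx_i ∧ dx_j = sgn(permutation) dx_{(a)} ∧ dx_{(b)} ∧ dx_{(c)} with (a < b < c) sorted:
  d(3*x*z) includes (∂/∂z)(3*x*z) dz = (3*x) dz, which multiplied by dx ∧ dy gives (3*x) dx ∧ dy ∧ dz
Collecting like 3-forms: d(omega) = (3*x) dx ∧ dy ∧ dz.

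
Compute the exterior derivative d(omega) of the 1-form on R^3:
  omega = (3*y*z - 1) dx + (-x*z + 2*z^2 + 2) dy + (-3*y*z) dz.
d(omega) = (-4*z) dx ∧ dy + (-3*y) dx ∧ dz + (x - 7*z) dy ∧ dz

For a 1-form omega = sum_i f_i dx_i, the exterior derivative is
  d(omega) = sum_{i < j} (∂f_j/∂x_i - ∂f_i/∂x_j) dx_i ∧ dx_j.
  coefficient of dx ∧ dy: ∂f_2/∂x - ∂f_1/∂y = ∂(-x*z + 2*z^2 + 2)/∂x - ∂(3*y*z - 1)/∂y = -4*z
  coefficient of dx ∧ dz: ∂f_3/∂x - ∂f_1/∂z = ∂(-3*y*z)/∂x - ∂(3*y*z - 1)/∂z = -3*y
  coefficient of dy ∧ dz: ∂f_3/∂y - ∂f_2/∂z = ∂(-3*y*z)/∂y - ∂(-x*z + 2*z^2 + 2)/∂z = x - 7*z
Assembling: d(omega) = (-4*z) dx ∧ dy + (-3*y) dx ∧ dz + (x - 7*z) dy ∧ dz.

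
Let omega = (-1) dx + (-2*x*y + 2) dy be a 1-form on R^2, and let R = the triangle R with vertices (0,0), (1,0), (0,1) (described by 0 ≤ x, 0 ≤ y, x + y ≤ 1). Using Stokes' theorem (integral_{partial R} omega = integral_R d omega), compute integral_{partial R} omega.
integral_(partial R) omega = -1/3

Stokes: integral_partial_R omega = integral_R d omega with d omega = (∂Q/∂x - ∂P/∂y) dx ∧ dy.
  ∂Q/∂x = -2*y
  ∂P/∂y = 0
  integrand = ∂Q/∂x - ∂P/∂y = -2*y.
Integrating over R: integral_0^1 integral_0^{1-x} (-2*y) dy dx = -1/3.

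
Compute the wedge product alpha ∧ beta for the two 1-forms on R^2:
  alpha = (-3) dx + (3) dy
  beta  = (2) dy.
alpha ∧ beta = (-6) dx ∧ dy

Distribute the wedge, using dx_i ∧ dx_j = -dx_j ∧ dx_i and dx_i ∧ dx_i = 0. For each pair (i, j) with i < j, the coefficient of dx_i ∧ dx_j in alpha ∧ beta is (alpha_i * beta_j - alpha_j * beta_i). Collecting: alpha ∧ beta = (-6) dx ∧ dy.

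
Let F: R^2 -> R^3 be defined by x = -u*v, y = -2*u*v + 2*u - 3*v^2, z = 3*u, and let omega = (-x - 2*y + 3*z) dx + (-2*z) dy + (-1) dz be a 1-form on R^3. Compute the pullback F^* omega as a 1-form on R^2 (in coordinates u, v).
F^* omega = (-5*u*v^2 + 7*u*v - 12*u - 6*v^3 - 3) du + (u*(-5*u*v + 7*u - 6*v^2 + 36*v)) dv

Using F^*(f dg) = (f ∘ F) d(g ∘ F), substitute each coordinate x_i by F_i(u, v) in f_i, and replace dx_i by d F_i = (∂F_i/∂u) du + (∂F_i/∂v) dv.
  For the x component: f_1(F) = 5*u*v + 5*u + 6*v^2; d F_1 = (-v) du + (-u) dv
  For the y component: f_2(F) = -6*u; d F_2 = (2 - 2*v) du + (-2*u - 6*v) dv
  For the z component: f_3(F) = -1; d F_3 = (3) du + (0) dv
Combining and collecting du, dv coefficients:
  coeff of du: -5*u*v^2 + 7*u*v - 12*u - 6*v^3 - 3
  coeff of dv: u*(-5*u*v + 7*u - 6*v^2 + 36*v)
F^* omega = (-5*u*v^2 + 7*u*v - 12*u - 6*v^3 - 3) du + (u*(-5*u*v + 7*u - 6*v^2 + 36*v)) dv.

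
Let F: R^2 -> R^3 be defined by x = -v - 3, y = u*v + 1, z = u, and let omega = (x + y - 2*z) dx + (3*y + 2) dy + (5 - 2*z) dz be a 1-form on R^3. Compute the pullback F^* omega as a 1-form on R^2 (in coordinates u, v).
F^* omega = (3*u*v^2 - 2*u + 5*v + 5) du + (3*u^2*v - u*v + 7*u + v + 2) dv

Using F^*(f dg) = (f ∘ F) d(g ∘ F), substitute each coordinate x_i by F_i(u, v) in f_i, and replace dx_i by d F_i = (∂F_i/∂u) du + (∂F_i/∂v) dv.
  For the x component: f_1(F) = u*v - 2*u - v - 2; d F_1 = (0) du + (-1) dv
  For the y component: f_2(F) = 3*u*v + 5; d F_2 = (v) du + (u) dv
  For the z component: f_3(F) = 5 - 2*u; d F_3 = (1) du + (0) dv
Combining and collecting du, dv coefficients:
  coeff of du: 3*u*v^2 - 2*u + 5*v + 5
  coeff of dv: 3*u^2*v - u*v + 7*u + v + 2
F^* omega = (3*u*v^2 - 2*u + 5*v + 5) du + (3*u^2*v - u*v + 7*u + v + 2) dv.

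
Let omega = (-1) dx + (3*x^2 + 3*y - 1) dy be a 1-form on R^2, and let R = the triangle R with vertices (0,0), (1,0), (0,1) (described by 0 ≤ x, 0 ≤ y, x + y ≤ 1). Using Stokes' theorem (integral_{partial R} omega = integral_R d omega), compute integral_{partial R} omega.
integral_(partial R) omega = 1

Stokes: integral_partial_R omega = integral_R d omega with d omega = (∂Q/∂x - ∂P/∂y) dx ∧ dy.
  ∂Q/∂x = 6*x
  ∂P/∂y = 0
  integrand = ∂Q/∂x - ∂P/∂y = 6*x.
Integrating over R: integral_0^1 integral_0^{1-x} (6*x) dy dx = 1.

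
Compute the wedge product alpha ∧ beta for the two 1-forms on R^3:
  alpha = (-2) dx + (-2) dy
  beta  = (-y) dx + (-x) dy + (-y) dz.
alpha ∧ beta = (2*x - 2*y) dx ∧ dy + (2*y) dx ∧ dz + (2*y) dy ∧ dz

Distribute the wedge, using dx_i ∧ dx_j = -dx_j ∧ dx_i and dx_i ∧ dx_i = 0. For each pair (i, j) with i < j, the coefficient of dx_i ∧ dx_j in alpha ∧ beta is (alpha_i * beta_j - alpha_j * beta_i). Collecting: alpha ∧ beta = (2*x - 2*y) dx ∧ dy + (2*y) dx ∧ dz + (2*y) dy ∧ dz.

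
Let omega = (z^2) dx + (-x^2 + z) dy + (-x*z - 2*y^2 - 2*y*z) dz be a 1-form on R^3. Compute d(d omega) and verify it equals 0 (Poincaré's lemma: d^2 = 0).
d(d omega) = 0

Step 1: d omega = sum_{i<j} (∂f_j/∂x_i - ∂f_i/∂x_j) dx_i ∧ dx_j:
  coeff of dx ∧ dy: -2*x
  coeff of dx ∧ dz: -3*z
  coeff of dy ∧ dz: -4*y - 2*z - 1
Step 2: Apply d again to each 2-form coefficient. The only possible 3-form in R^3 is dx ∧ dy ∧ dz, with coefficient
  ∂(coeff of dy∧dz)/∂x - ∂(coeff of dx∧dz)/∂y + ∂(coeff of dx∧dy)/∂z
  = ∂/∂x (-4*y - 2*z - 1) - ∂/∂y (-3*z) + ∂/∂z (-2*x).
Each of these terms simplifies to sums of mixed partials that cancel in pairs. The result is 0 (by equality of mixed partials for smooth functions — Schwarz / Clairaut).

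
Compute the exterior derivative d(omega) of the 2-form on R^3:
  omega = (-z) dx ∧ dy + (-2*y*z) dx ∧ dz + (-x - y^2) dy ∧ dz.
d(omega) = (2*z - 2) dx ∧ dy ∧ dz

For a 2-form omega = sum_{i<j} g_{ij} dx_i ∧ dx_j, the exterior derivative is
  d(omega) = sum_{i<j} d(g_{ij}) ∧ dx_i ∧ dx_j = sum_{i<j, k} (∂g_{ij}/∂x_k) dx_k ∧ dx_i ∧ dx_j.
Expand each term, using dx_k ∧ dx_i ∧ dx_j = sgn(permutation) dx_{(a)} ∧ dx_{(b)} ∧ dx_{(c)} with (a < b < c) sorted:
  d(-z) includes (∂/∂z)(-z) dz = (-1) dz, which multiplied by dx ∧ dy gives (-1) dx ∧ dy ∧ dz
  d(-2*y*z) includes (∂/∂y)(-2*y*z) dy = (-2*z) dy, which multiplied by dx ∧ dz gives (2*z) dx ∧ dy ∧ dz
  d(-x - y^2) includes (∂/∂x)(-x - y^2) dx = (-1) dx, which multiplied by dy ∧ dz gives (-1) dx ∧ dy ∧ dz
Collecting like 3-forms: d(omega) = (2*z - 2) dx ∧ dy ∧ dz.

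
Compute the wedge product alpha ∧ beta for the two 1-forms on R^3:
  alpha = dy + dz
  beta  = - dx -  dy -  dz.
alpha ∧ beta = (1) dx ∧ dy + (1) dx ∧ dz

Distribute the wedge, using dx_i ∧ dx_j = -dx_j ∧ dx_i and dx_i ∧ dx_i = 0. For each pair (i, j) with i < j, the coefficient of dx_i ∧ dx_j in alpha ∧ beta is (alpha_i * beta_j - alpha_j * beta_i). Collecting: alpha ∧ beta = (1) dx ∧ dy + (1) dx ∧ dz.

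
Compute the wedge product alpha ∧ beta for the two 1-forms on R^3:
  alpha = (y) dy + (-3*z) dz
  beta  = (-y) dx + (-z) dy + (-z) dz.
alpha ∧ beta = (y^2) dx ∧ dy + (-z*(y + 3*z)) dy ∧ dz + (-3*y*z) dx ∧ dz

Distribute the wedge, using dx_i ∧ dx_j = -dx_j ∧ dx_i and dx_i ∧ dx_i = 0. For each pair (i, j) with i < j, the coefficient of dx_i ∧ dx_j in alpha ∧ beta is (alpha_i * beta_j - alpha_j * beta_i). Collecting: alpha ∧ beta = (y^2) dx ∧ dy + (-z*(y + 3*z)) dy ∧ dz + (-3*y*z) dx ∧ dz.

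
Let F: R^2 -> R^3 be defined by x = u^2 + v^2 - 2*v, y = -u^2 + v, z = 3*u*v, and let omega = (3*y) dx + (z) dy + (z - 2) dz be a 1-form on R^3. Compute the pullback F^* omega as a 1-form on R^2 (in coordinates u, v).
F^* omega = (-6*u^3 - 6*u^2*v + 9*u*v^2 + 6*u*v - 6*v) du + (3*u^2*v + 6*u^2 + 3*u*v - 6*u + 6*v^2 - 6*v) dv

Using F^*(f dg) = (f ∘ F) d(g ∘ F), substitute each coordinate x_i by F_i(u, v) in f_i, and replace dx_i by d F_i = (∂F_i/∂u) du + (∂F_i/∂v) dv.
  For the x component: f_1(F) = -3*u^2 + 3*v; d F_1 = (2*u) du + (2*v - 2) dv
  For the y component: f_2(F) = 3*u*v; d F_2 = (-2*u) du + (1) dv
  For the z component: f_3(F) = 3*u*v - 2; d F_3 = (3*v) du + (3*u) dv
Combining and collecting du, dv coefficients:
  coeff of du: -6*u^3 - 6*u^2*v + 9*u*v^2 + 6*u*v - 6*v
  coeff of dv: 3*u^2*v + 6*u^2 + 3*u*v - 6*u + 6*v^2 - 6*v
F^* omega = (-6*u^3 - 6*u^2*v + 9*u*v^2 + 6*u*v - 6*v) du + (3*u^2*v + 6*u^2 + 3*u*v - 6*u + 6*v^2 - 6*v) dv.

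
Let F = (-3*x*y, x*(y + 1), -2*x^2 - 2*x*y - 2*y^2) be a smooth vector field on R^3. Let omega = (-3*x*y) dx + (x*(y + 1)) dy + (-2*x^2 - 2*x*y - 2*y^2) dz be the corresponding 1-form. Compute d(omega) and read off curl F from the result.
d(omega) = (-2*x - 4*y) dy ∧ dz + (4*x + 2*y) dz ∧ dx + (3*x + y + 1) dx ∧ dy; curl F = (-2*x - 4*y, 4*x + 2*y, 3*x + y + 1)

d omega = sum_{i<j} (∂f_j/∂x_i - ∂f_i/∂x_j) dx_i ∧ dx_j. Under the identification (dy ∧ dz, dz ∧ dx, dx ∧ dy) ↔ (e_x, e_y, e_z), the coefficients are exactly the components of curl F. Compute:
  ∂R/∂y - ∂Q/∂z = (-2*x - 4*y) - (0) = -2*x - 4*y
  ∂P/∂z - ∂R/∂x = (0) - (-4*x - 2*y) = 4*x + 2*y
  ∂Q/∂x - ∂P/∂y = (y + 1) - (-3*x) = 3*x + y + 1.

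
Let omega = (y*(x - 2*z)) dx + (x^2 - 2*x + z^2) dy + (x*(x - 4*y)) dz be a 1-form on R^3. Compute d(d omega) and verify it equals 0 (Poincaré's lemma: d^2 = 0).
d(d omega) = 0

Step 1: d omega = sum_{i<j} (∂f_j/∂x_i - ∂f_i/∂x_j) dx_i ∧ dx_j:
  coeff of dx ∧ dy: x + 2*z - 2
  coeff of dx ∧ dz: 2*x - 2*y
  coeff of dy ∧ dz: -4*x - 2*z
Step 2: Apply d again to each 2-form coefficient. The only possible 3-form in R^3 is dx ∧ dy ∧ dz, with coefficient
  ∂(coeff of dy∧dz)/∂x - ∂(coeff of dx∧dz)/∂y + ∂(coeff of dx∧dy)/∂z
  = ∂/∂x (-4*x - 2*z) - ∂/∂y (2*x - 2*y) + ∂/∂z (x + 2*z - 2).
Each of these terms simplifies to sums of mixed partials that cancel in pairs. The result is 0 (by equality of mixed partials for smooth functions — Schwarz / Clairaut).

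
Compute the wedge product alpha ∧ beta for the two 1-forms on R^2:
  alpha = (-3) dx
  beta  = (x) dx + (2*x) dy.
alpha ∧ beta = (-6*x) dx ∧ dy

Distribute the wedge, using dx_i ∧ dx_j = -dx_j ∧ dx_i and dx_i ∧ dx_i = 0. For each pair (i, j) with i < j, the coefficient of dx_i ∧ dx_j in alpha ∧ beta is (alpha_i * beta_j - alpha_j * beta_i). Collecting: alpha ∧ beta = (-6*x) dx ∧ dy.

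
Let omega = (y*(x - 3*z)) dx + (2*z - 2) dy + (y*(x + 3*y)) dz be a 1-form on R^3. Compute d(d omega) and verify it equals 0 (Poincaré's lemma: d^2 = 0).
d(d omega) = 0

Step 1: d omega = sum_{i<j} (∂f_j/∂x_i - ∂f_i/∂x_j) dx_i ∧ dx_j:
  coeff of dx ∧ dy: -x + 3*z
  coeff of dx ∧ dz: 4*y
  coeff of dy ∧ dz: x + 6*y - 2
Step 2: Apply d again to each 2-form coefficient. The only possible 3-form in R^3 is dx ∧ dy ∧ dz, with coefficient
  ∂(coeff of dy∧dz)/∂x - ∂(coeff of dx∧dz)/∂y + ∂(coeff of dx∧dy)/∂z
  = ∂/∂x (x + 6*y - 2) - ∂/∂y (4*y) + ∂/∂z (-x + 3*z).
Each of these terms simplifies to sums of mixed partials that cancel in pairs. The result is 0 (by equality of mixed partials for smooth functions — Schwarz / Clairaut).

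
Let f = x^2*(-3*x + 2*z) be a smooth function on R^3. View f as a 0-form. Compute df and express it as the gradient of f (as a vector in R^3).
df = (x*(-9*x + 4*z)) dx + (0) dy + (2*x^2) dz; grad f = (x*(-9*x + 4*z), 0, 2*x^2)

For a 0-form f, d f = (∂f/∂x) dx + (∂f/∂y) dy + (∂f/∂z) dz. The components of the vector representation are exactly the entries of grad f in Cartesian coordinates:
  ∂f/∂x = x*(-9*x + 4*z)
  ∂f/∂y = 0
  ∂f/∂z = 2*x^2.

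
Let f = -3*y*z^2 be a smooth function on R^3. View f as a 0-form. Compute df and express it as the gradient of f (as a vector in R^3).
df = (0) dx + (-3*z^2) dy + (-6*y*z) dz; grad f = (0, -3*z^2, -6*y*z)

For a 0-form f, d f = (∂f/∂x) dx + (∂f/∂y) dy + (∂f/∂z) dz. The components of the vector representation are exactly the entries of grad f in Cartesian coordinates:
  ∂f/∂x = 0
  ∂f/∂y = -3*z^2
  ∂f/∂z = -6*y*z.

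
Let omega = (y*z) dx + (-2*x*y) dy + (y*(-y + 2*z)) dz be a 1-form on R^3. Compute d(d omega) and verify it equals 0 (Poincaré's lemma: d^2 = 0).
d(d omega) = 0

Step 1: d omega = sum_{i<j} (∂f_j/∂x_i - ∂f_i/∂x_j) dx_i ∧ dx_j:
  coeff of dx ∧ dy: -2*y - z
  coeff of dx ∧ dz: -y
  coeff of dy ∧ dz: -2*y + 2*z
Step 2: Apply d again to each 2-form coefficient. The only possible 3-form in R^3 is dx ∧ dy ∧ dz, with coefficient
  ∂(coeff of dy∧dz)/∂x - ∂(coeff of dx∧dz)/∂y + ∂(coeff of dx∧dy)/∂z
  = ∂/∂x (-2*y + 2*z) - ∂/∂y (-y) + ∂/∂z (-2*y - z).
Each of these terms simplifies to sums of mixed partials that cancel in pairs. The result is 0 (by equality of mixed partials for smooth functions — Schwarz / Clairaut).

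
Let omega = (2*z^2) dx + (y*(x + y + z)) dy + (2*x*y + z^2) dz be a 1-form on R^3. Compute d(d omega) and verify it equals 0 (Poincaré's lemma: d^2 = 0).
d(d omega) = 0

Step 1: d omega = sum_{i<j} (∂f_j/∂x_i - ∂f_i/∂x_j) dx_i ∧ dx_j:
  coeff of dx ∧ dy: y
  coeff of dx ∧ dz: 2*y - 4*z
  coeff of dy ∧ dz: 2*x - y
Step 2: Apply d again to each 2-form coefficient. The only possible 3-form in R^3 is dx ∧ dy ∧ dz, with coefficient
  ∂(coeff of dy∧dz)/∂x - ∂(coeff of dx∧dz)/∂y + ∂(coeff of dx∧dy)/∂z
  = ∂/∂x (2*x - y) - ∂/∂y (2*y - 4*z) + ∂/∂z (y).
Each of these terms simplifies to sums of mixed partials that cancel in pairs. The result is 0 (by equality of mixed partials for smooth functions — Schwarz / Clairaut).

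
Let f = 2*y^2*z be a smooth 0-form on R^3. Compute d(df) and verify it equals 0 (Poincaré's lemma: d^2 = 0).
d(df) = 0

Step 1: df = sum_i (∂f/∂x_i) dx_i = (0) dx + (4*y*z) dy + (2*y^2) dz.
Step 2: Apply d again. Using the 1-form formula, the coefficient of dx ∧ dy in d(df) is ∂^2 f/∂x ∂y - ∂^2 f/∂y ∂x = (0) - (0) = 0 (equality of mixed partials for smooth f).
Similarly for dx ∧ dz and dy ∧ dz — all coefficients vanish. So d(df) = 0.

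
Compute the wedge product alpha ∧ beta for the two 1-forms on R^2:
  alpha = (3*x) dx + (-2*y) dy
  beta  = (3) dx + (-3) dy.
alpha ∧ beta = (-9*x + 6*y) dx ∧ dy

Distribute the wedge, using dx_i ∧ dx_j = -dx_j ∧ dx_i and dx_i ∧ dx_i = 0. For each pair (i, j) with i < j, the coefficient of dx_i ∧ dx_j in alpha ∧ beta is (alpha_i * beta_j - alpha_j * beta_i). Collecting: alpha ∧ beta = (-9*x + 6*y) dx ∧ dy.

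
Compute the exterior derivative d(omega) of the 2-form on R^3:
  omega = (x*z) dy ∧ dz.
d(omega) = (z) dx ∧ dy ∧ dz

For a 2-form omega = sum_{i<j} g_{ij} dx_i ∧ dx_j, the exterior derivative is
  d(omega) = sum_{i<j} d(g_{ij}) ∧ dx_i ∧ dx_j = sum_{i<j, k} (∂g_{ij}/∂x_k) dx_k ∧ dx_i ∧ dx_j.
Expand each term, using dx_k ∧ dx_i ∧ dx_j = sgn(permutation) dx_{(a)} ∧ dx_{(b)} ∧ dx_{(c)} with (a < b < c) sorted:
  d(x*z) includes (∂/∂x)(x*z) dx = (z) dx, which multiplied by dy ∧ dz gives (z) dx ∧ dy ∧ dz
Collecting like 3-forms: d(omega) = (z) dx ∧ dy ∧ dz.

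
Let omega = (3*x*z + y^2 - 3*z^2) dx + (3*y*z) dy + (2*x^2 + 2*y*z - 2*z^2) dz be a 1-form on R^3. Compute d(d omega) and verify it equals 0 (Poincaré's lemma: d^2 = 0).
d(d omega) = 0

Step 1: d omega = sum_{i<j} (∂f_j/∂x_i - ∂f_i/∂x_j) dx_i ∧ dx_j:
  coeff of dx ∧ dy: -2*y
  coeff of dx ∧ dz: x + 6*z
  coeff of dy ∧ dz: -3*y + 2*z
Step 2: Apply d again to each 2-form coefficient. The only possible 3-form in R^3 is dx ∧ dy ∧ dz, with coefficient
  ∂(coeff of dy∧dz)/∂x - ∂(coeff of dx∧dz)/∂y + ∂(coeff of dx∧dy)/∂z
  = ∂/∂x (-3*y + 2*z) - ∂/∂y (x + 6*z) + ∂/∂z (-2*y).
Each of these terms simplifies to sums of mixed partials that cancel in pairs. The result is 0 (by equality of mixed partials for smooth functions — Schwarz / Clairaut).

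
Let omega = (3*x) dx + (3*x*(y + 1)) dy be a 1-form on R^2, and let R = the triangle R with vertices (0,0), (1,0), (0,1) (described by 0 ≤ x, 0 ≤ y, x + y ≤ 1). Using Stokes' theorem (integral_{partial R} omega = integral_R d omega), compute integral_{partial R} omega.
integral_(partial R) omega = 2

Stokes: integral_partial_R omega = integral_R d omega with d omega = (∂Q/∂x - ∂P/∂y) dx ∧ dy.
  ∂Q/∂x = 3*y + 3
  ∂P/∂y = 0
  integrand = ∂Q/∂x - ∂P/∂y = 3*y + 3.
Integrating over R: integral_0^1 integral_0^{1-x} (3*y + 3) dy dx = 2.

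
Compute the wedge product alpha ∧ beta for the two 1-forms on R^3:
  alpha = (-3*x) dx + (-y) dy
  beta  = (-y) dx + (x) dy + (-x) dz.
alpha ∧ beta = (-3*x^2 - y^2) dx ∧ dy + (3*x^2) dx ∧ dz + (x*y) dy ∧ dz

Distribute the wedge, using dx_i ∧ dx_j = -dx_j ∧ dx_i and dx_i ∧ dx_i = 0. For each pair (i, j) with i < j, the coefficient of dx_i ∧ dx_j in alpha ∧ beta is (alpha_i * beta_j - alpha_j * beta_i). Collecting: alpha ∧ beta = (-3*x^2 - y^2) dx ∧ dy + (3*x^2) dx ∧ dz + (x*y) dy ∧ dz.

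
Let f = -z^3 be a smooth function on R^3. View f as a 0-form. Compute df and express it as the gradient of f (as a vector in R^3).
df = (0) dx + (0) dy + (-3*z^2) dz; grad f = (0, 0, -3*z^2)

For a 0-form f, d f = (∂f/∂x) dx + (∂f/∂y) dy + (∂f/∂z) dz. The components of the vector representation are exactly the entries of grad f in Cartesian coordinates:
  ∂f/∂x = 0
  ∂f/∂y = 0
  ∂f/∂z = -3*z^2.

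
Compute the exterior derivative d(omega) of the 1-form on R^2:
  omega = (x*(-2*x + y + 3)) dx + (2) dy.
d(omega) = (-x) dx ∧ dy

For a 1-form omega = sum_i f_i dx_i, the exterior derivative is
  d(omega) = sum_{i < j} (∂f_j/∂x_i - ∂f_i/∂x_j) dx_i ∧ dx_j.
  coefficient of dx ∧ dy: ∂f_2/∂x - ∂f_1/∂y = ∂(2)/∂x - ∂(x*(-2*x + y + 3))/∂y = -x
Assembling: d(omega) = (-x) dx ∧ dy.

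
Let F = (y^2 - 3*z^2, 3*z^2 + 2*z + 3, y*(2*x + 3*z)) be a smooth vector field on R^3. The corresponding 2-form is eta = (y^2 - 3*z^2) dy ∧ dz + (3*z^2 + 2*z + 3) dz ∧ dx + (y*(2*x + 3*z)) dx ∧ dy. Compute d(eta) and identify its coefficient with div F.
d(eta) = (3*y) dx ∧ dy ∧ dz; div F = 3*y

For a 2-form in R^3 of the form above, applying d gives a 3-form with coefficient ∂P/∂x + ∂Q/∂y + ∂R/∂z:
  ∂P/∂x = 0
  ∂Q/∂y = 0
  ∂R/∂z = 3*y
Sum = 3*y, which is exactly div F.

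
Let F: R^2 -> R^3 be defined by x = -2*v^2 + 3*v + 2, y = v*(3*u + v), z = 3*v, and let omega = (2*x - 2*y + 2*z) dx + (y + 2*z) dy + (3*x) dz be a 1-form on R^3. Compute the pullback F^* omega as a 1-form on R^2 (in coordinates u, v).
F^* omega = (3*v^2*(3*u + v + 6)) du + (9*u^2*v + 33*u*v^2 + 26*v^3 - 72*v^2 + 47*v + 30) dv

Using F^*(f dg) = (f ∘ F) d(g ∘ F), substitute each coordinate x_i by F_i(u, v) in f_i, and replace dx_i by d F_i = (∂F_i/∂u) du + (∂F_i/∂v) dv.
  For the x component: f_1(F) = -6*u*v - 6*v^2 + 12*v + 4; d F_1 = (0) du + (3 - 4*v) dv
  For the y component: f_2(F) = v*(3*u + v + 6); d F_2 = (3*v) du + (3*u + 2*v) dv
  For the z component: f_3(F) = -6*v^2 + 9*v + 6; d F_3 = (0) du + (3) dv
Combining and collecting du, dv coefficients:
  coeff of du: 3*v^2*(3*u + v + 6)
  coeff of dv: 9*u^2*v + 33*u*v^2 + 26*v^3 - 72*v^2 + 47*v + 30
F^* omega = (3*v^2*(3*u + v + 6)) du + (9*u^2*v + 33*u*v^2 + 26*v^3 - 72*v^2 + 47*v + 30) dv.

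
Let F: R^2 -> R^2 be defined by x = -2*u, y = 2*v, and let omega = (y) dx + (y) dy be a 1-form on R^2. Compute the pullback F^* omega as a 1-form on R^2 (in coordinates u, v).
F^* omega = (-4*v) du + (4*v) dv

Using F^*(f dg) = (f ∘ F) d(g ∘ F), substitute each coordinate x_i by F_i(u, v) in f_i, and replace dx_i by d F_i = (∂F_i/∂u) du + (∂F_i/∂v) dv.
  For the x component: f_1(F) = 2*v; d F_1 = (-2) du + (0) dv
  For the y component: f_2(F) = 2*v; d F_2 = (0) du + (2) dv
Combining and collecting du, dv coefficients:
  coeff of du: -4*v
  coeff of dv: 4*v
F^* omega = (-4*v) du + (4*v) dv.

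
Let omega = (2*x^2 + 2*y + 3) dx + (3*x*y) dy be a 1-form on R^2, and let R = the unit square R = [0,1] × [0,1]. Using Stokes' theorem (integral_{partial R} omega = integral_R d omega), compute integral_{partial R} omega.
integral_(partial R) omega = -1/2

Stokes: integral_partial_R omega = integral_R d omega with d omega = (∂Q/∂x - ∂P/∂y) dx ∧ dy.
  ∂Q/∂x = 3*y
  ∂P/∂y = 2
  integrand = ∂Q/∂x - ∂P/∂y = 3*y - 2.
Integrating over R: integral_0^1 integral_0^1 (3*y - 2) dx dy = -1/2.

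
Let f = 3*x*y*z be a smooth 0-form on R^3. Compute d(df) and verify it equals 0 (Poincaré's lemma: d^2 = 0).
d(df) = 0

Step 1: df = sum_i (∂f/∂x_i) dx_i = (3*y*z) dx + (3*x*z) dy + (3*x*y) dz.
Step 2: Apply d again. Using the 1-form formula, the coefficient of dx ∧ dy in d(df) is ∂^2 f/∂x ∂y - ∂^2 f/∂y ∂x = (3*z) - (3*z) = 0 (equality of mixed partials for smooth f).
Similarly for dx ∧ dz and dy ∧ dz — all coefficients vanish. So d(df) = 0.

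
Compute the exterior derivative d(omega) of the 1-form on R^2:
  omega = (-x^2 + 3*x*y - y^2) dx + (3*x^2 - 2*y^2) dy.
d(omega) = (3*x + 2*y) dx ∧ dy

For a 1-form omega = sum_i f_i dx_i, the exterior derivative is
  d(omega) = sum_{i < j} (∂f_j/∂x_i - ∂f_i/∂x_j) dx_i ∧ dx_j.
  coefficient of dx ∧ dy: ∂f_2/∂x - ∂f_1/∂y = ∂(3*x^2 - 2*y^2)/∂x - ∂(-x^2 + 3*x*y - y^2)/∂y = 3*x + 2*y
Assembling: d(omega) = (3*x + 2*y) dx ∧ dy.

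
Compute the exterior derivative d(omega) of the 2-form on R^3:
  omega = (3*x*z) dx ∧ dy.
d(omega) = (3*x) dx ∧ dy ∧ dz

For a 2-form omega = sum_{i<j} g_{ij} dx_i ∧ dx_j, the exterior derivative is
  d(omega) = sum_{i<j} d(g_{ij}) ∧ dx_i ∧ dx_j = sum_{i<j, k} (∂g_{ij}/∂x_k) dx_k ∧ dx_i ∧ dx_j.
Expand each term, using dx_k ∧ dx_i ∧ dx_j = sgn(permutation) dx_{(a)} ∧ dx_{(b)} ∧ dx_{(c)} with (a < b < c) sorted:
  d(3*x*z) includes (∂/∂z)(3*x*z) dz = (3*x) dz, which multiplied by dx ∧ dy gives (3*x) dx ∧ dy ∧ dz
Collecting like 3-forms: d(omega) = (3*x) dx ∧ dy ∧ dz.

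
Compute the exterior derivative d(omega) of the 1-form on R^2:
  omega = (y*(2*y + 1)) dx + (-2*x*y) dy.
d(omega) = (-6*y - 1) dx ∧ dy

For a 1-form omega = sum_i f_i dx_i, the exterior derivative is
  d(omega) = sum_{i < j} (∂f_j/∂x_i - ∂f_i/∂x_j) dx_i ∧ dx_j.
  coefficient of dx ∧ dy: ∂f_2/∂x - ∂f_1/∂y = ∂(-2*x*y)/∂x - ∂(y*(2*y + 1))/∂y = -6*y - 1
Assembling: d(omega) = (-6*y - 1) dx ∧ dy.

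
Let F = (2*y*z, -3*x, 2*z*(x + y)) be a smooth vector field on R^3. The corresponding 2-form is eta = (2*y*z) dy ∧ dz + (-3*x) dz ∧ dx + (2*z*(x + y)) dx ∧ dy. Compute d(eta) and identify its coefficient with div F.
d(eta) = (2*x + 2*y) dx ∧ dy ∧ dz; div F = 2*x + 2*y

For a 2-form in R^3 of the form above, applying d gives a 3-form with coefficient ∂P/∂x + ∂Q/∂y + ∂R/∂z:
  ∂P/∂x = 0
  ∂Q/∂y = 0
  ∂R/∂z = 2*x + 2*y
Sum = 2*x + 2*y, which is exactly div F.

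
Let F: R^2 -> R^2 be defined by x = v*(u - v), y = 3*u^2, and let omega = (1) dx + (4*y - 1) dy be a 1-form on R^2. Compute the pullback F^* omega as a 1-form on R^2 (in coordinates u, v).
F^* omega = (72*u^3 - 6*u + v) du + (u - 2*v) dv

Using F^*(f dg) = (f ∘ F) d(g ∘ F), substitute each coordinate x_i by F_i(u, v) in f_i, and replace dx_i by d F_i = (∂F_i/∂u) du + (∂F_i/∂v) dv.
  For the x component: f_1(F) = 1; d F_1 = (v) du + (u - 2*v) dv
  For the y component: f_2(F) = 12*u^2 - 1; d F_2 = (6*u) du + (0) dv
Combining and collecting du, dv coefficients:
  coeff of du: 72*u^3 - 6*u + v
  coeff of dv: u - 2*v
F^* omega = (72*u^3 - 6*u + v) du + (u - 2*v) dv.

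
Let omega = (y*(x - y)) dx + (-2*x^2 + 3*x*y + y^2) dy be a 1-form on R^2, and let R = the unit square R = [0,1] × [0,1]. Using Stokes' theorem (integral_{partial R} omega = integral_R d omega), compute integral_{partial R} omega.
integral_(partial R) omega = 0

Stokes: integral_partial_R omega = integral_R d omega with d omega = (∂Q/∂x - ∂P/∂y) dx ∧ dy.
  ∂Q/∂x = -4*x + 3*y
  ∂P/∂y = x - 2*y
  integrand = ∂Q/∂x - ∂P/∂y = -5*x + 5*y.
Integrating over R: integral_0^1 integral_0^1 (-5*x + 5*y) dx dy = 0.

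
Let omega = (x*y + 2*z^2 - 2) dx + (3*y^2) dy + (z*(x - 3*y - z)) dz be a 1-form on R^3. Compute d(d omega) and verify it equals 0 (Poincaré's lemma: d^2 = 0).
d(d omega) = 0

Step 1: d omega = sum_{i<j} (∂f_j/∂x_i - ∂f_i/∂x_j) dx_i ∧ dx_j:
  coeff of dx ∧ dy: -x
  coeff of dx ∧ dz: -3*z
  coeff of dy ∧ dz: -3*z
Step 2: Apply d again to each 2-form coefficient. The only possible 3-form in R^3 is dx ∧ dy ∧ dz, with coefficient
  ∂(coeff of dy∧dz)/∂x - ∂(coeff of dx∧dz)/∂y + ∂(coeff of dx∧dy)/∂z
  = ∂/∂x (-3*z) - ∂/∂y (-3*z) + ∂/∂z (-x).
Each of these terms simplifies to sums of mixed partials that cancel in pairs. The result is 0 (by equality of mixed partials for smooth functions — Schwarz / Clairaut).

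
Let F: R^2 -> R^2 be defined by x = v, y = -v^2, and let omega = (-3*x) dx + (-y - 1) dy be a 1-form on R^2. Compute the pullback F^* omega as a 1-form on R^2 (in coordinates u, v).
F^* omega = (-2*v^3 - v) dv

Using F^*(f dg) = (f ∘ F) d(g ∘ F), substitute each coordinate x_i by F_i(u, v) in f_i, and replace dx_i by d F_i = (∂F_i/∂u) du + (∂F_i/∂v) dv.
  For the x component: f_1(F) = -3*v; d F_1 = (0) du + (1) dv
  For the y component: f_2(F) = v^2 - 1; d F_2 = (0) du + (-2*v) dv
Combining and collecting du, dv coefficients:
  coeff of du: 0
  coeff of dv: -2*v^3 - v
F^* omega = (-2*v^3 - v) dv.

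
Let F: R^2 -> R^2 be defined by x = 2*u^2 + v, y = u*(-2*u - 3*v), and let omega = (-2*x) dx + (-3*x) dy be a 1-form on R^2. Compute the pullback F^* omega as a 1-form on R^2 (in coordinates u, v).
F^* omega = (8*u^3 + 18*u^2*v + 4*u*v + 9*v^2) du + (18*u^3 - 4*u^2 + 9*u*v - 2*v) dv

Using F^*(f dg) = (f ∘ F) d(g ∘ F), substitute each coordinate x_i by F_i(u, v) in f_i, and replace dx_i by d F_i = (∂F_i/∂u) du + (∂F_i/∂v) dv.
  For the x component: f_1(F) = -4*u^2 - 2*v; d F_1 = (4*u) du + (1) dv
  For the y component: f_2(F) = -6*u^2 - 3*v; d F_2 = (-4*u - 3*v) du + (-3*u) dv
Combining and collecting du, dv coefficients:
  coeff of du: 8*u^3 + 18*u^2*v + 4*u*v + 9*v^2
  coeff of dv: 18*u^3 - 4*u^2 + 9*u*v - 2*v
F^* omega = (8*u^3 + 18*u^2*v + 4*u*v + 9*v^2) du + (18*u^3 - 4*u^2 + 9*u*v - 2*v) dv.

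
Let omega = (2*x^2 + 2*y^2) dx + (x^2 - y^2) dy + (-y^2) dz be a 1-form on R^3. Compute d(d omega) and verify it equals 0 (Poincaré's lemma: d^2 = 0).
d(d omega) = 0

Step 1: d omega = sum_{i<j} (∂f_j/∂x_i - ∂f_i/∂x_j) dx_i ∧ dx_j:
  coeff of dx ∧ dy: 2*x - 4*y
  coeff of dx ∧ dz: 0
  coeff of dy ∧ dz: -2*y
Step 2: Apply d again to each 2-form coefficient. The only possible 3-form in R^3 is dx ∧ dy ∧ dz, with coefficient
  ∂(coeff of dy∧dz)/∂x - ∂(coeff of dx∧dz)/∂y + ∂(coeff of dx∧dy)/∂z
  = ∂/∂x (-2*y) - ∂/∂y (0) + ∂/∂z (2*x - 4*y).
Each of these terms simplifies to sums of mixed partials that cancel in pairs. The result is 0 (by equality of mixed partials for smooth functions — Schwarz / Clairaut).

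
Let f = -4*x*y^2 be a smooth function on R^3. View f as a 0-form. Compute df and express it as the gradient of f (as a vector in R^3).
df = (-4*y^2) dx + (-8*x*y) dy + (0) dz; grad f = (-4*y^2, -8*x*y, 0)

For a 0-form f, d f = (∂f/∂x) dx + (∂f/∂y) dy + (∂f/∂z) dz. The components of the vector representation are exactly the entries of grad f in Cartesian coordinates:
  ∂f/∂x = -4*y^2
  ∂f/∂y = -8*x*y
  ∂f/∂z = 0.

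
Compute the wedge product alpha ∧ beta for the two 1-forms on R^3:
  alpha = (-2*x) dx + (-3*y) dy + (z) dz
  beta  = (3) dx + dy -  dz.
alpha ∧ beta = (-2*x + 9*y) dx ∧ dy + (2*x - 3*z) dx ∧ dz + (3*y - z) dy ∧ dz

Distribute the wedge, using dx_i ∧ dx_j = -dx_j ∧ dx_i and dx_i ∧ dx_i = 0. For each pair (i, j) with i < j, the coefficient of dx_i ∧ dx_j in alpha ∧ beta is (alpha_i * beta_j - alpha_j * beta_i). Collecting: alpha ∧ beta = (-2*x + 9*y) dx ∧ dy + (2*x - 3*z) dx ∧ dz + (3*y - z) dy ∧ dz.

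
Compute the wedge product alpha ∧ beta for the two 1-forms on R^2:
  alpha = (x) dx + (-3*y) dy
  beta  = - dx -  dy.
alpha ∧ beta = (-x - 3*y) dx ∧ dy

Distribute the wedge, using dx_i ∧ dx_j = -dx_j ∧ dx_i and dx_i ∧ dx_i = 0. For each pair (i, j) with i < j, the coefficient of dx_i ∧ dx_j in alpha ∧ beta is (alpha_i * beta_j - alpha_j * beta_i). Collecting: alpha ∧ beta = (-x - 3*y) dx ∧ dy.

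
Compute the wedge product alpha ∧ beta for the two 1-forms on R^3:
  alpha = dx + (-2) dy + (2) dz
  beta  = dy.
alpha ∧ beta = (1) dx ∧ dy + (-2) dy ∧ dz

Distribute the wedge, using dx_i ∧ dx_j = -dx_j ∧ dx_i and dx_i ∧ dx_i = 0. For each pair (i, j) with i < j, the coefficient of dx_i ∧ dx_j in alpha ∧ beta is (alpha_i * beta_j - alpha_j * beta_i). Collecting: alpha ∧ beta = (1) dx ∧ dy + (-2) dy ∧ dz.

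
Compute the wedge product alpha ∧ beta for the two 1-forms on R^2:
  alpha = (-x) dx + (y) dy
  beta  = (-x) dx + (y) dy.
alpha ∧ beta = 0

Distribute the wedge, using dx_i ∧ dx_j = -dx_j ∧ dx_i and dx_i ∧ dx_i = 0. For each pair (i, j) with i < j, the coefficient of dx_i ∧ dx_j in alpha ∧ beta is (alpha_i * beta_j - alpha_j * beta_i). Collecting: alpha ∧ beta = 0.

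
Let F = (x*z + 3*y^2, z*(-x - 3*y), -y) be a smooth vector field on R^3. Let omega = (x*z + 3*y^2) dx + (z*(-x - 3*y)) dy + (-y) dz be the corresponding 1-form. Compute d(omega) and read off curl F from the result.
d(omega) = (x + 3*y - 1) dy ∧ dz + (x) dz ∧ dx + (-6*y - z) dx ∧ dy; curl F = (x + 3*y - 1, x, -6*y - z)

d omega = sum_{i<j} (∂f_j/∂x_i - ∂f_i/∂x_j) dx_i ∧ dx_j. Under the identification (dy ∧ dz, dz ∧ dx, dx ∧ dy) ↔ (e_x, e_y, e_z), the coefficients are exactly the components of curl F. Compute:
  ∂R/∂y - ∂Q/∂z = (-1) - (-x - 3*y) = x + 3*y - 1
  ∂P/∂z - ∂R/∂x = (x) - (0) = x
  ∂Q/∂x - ∂P/∂y = (-z) - (6*y) = -6*y - z.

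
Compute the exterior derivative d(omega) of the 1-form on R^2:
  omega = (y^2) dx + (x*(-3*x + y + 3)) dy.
d(omega) = (-6*x - y + 3) dx ∧ dy

For a 1-form omega = sum_i f_i dx_i, the exterior derivative is
  d(omega) = sum_{i < j} (∂f_j/∂x_i - ∂f_i/∂x_j) dx_i ∧ dx_j.
  coefficient of dx ∧ dy: ∂f_2/∂x - ∂f_1/∂y = ∂(x*(-3*x + y + 3))/∂x - ∂(y^2)/∂y = -6*x - y + 3
Assembling: d(omega) = (-6*x - y + 3) dx ∧ dy.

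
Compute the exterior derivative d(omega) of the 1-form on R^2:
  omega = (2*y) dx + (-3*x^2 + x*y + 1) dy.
d(omega) = (-6*x + y - 2) dx ∧ dy

For a 1-form omega = sum_i f_i dx_i, the exterior derivative is
  d(omega) = sum_{i < j} (∂f_j/∂x_i - ∂f_i/∂x_j) dx_i ∧ dx_j.
  coefficient of dx ∧ dy: ∂f_2/∂x - ∂f_1/∂y = ∂(-3*x^2 + x*y + 1)/∂x - ∂(2*y)/∂y = -6*x + y - 2
Assembling: d(omega) = (-6*x + y - 2) dx ∧ dy.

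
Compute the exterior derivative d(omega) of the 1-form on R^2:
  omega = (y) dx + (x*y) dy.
d(omega) = (y - 1) dx ∧ dy

For a 1-form omega = sum_i f_i dx_i, the exterior derivative is
  d(omega) = sum_{i < j} (∂f_j/∂x_i - ∂f_i/∂x_j) dx_i ∧ dx_j.
  coefficient of dx ∧ dy: ∂f_2/∂x - ∂f_1/∂y = ∂(x*y)/∂x - ∂(y)/∂y = y - 1
Assembling: d(omega) = (y - 1) dx ∧ dy.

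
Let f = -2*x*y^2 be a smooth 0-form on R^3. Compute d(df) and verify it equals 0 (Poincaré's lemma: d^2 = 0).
d(df) = 0

Step 1: df = sum_i (∂f/∂x_i) dx_i = (-2*y^2) dx + (-4*x*y) dy + (0) dz.
Step 2: Apply d again. Using the 1-form formula, the coefficient of dx ∧ dy in d(df) is ∂^2 f/∂x ∂y - ∂^2 f/∂y ∂x = (-4*y) - (-4*y) = 0 (equality of mixed partials for smooth f).
Similarly for dx ∧ dz and dy ∧ dz — all coefficients vanish. So d(df) = 0.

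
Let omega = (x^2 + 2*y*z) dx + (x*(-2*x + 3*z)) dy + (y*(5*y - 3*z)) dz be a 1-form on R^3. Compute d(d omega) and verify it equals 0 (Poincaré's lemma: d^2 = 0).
d(d omega) = 0

Step 1: d omega = sum_{i<j} (∂f_j/∂x_i - ∂f_i/∂x_j) dx_i ∧ dx_j:
  coeff of dx ∧ dy: -4*x + z
  coeff of dx ∧ dz: -2*y
  coeff of dy ∧ dz: -3*x + 10*y - 3*z
Step 2: Apply d again to each 2-form coefficient. The only possible 3-form in R^3 is dx ∧ dy ∧ dz, with coefficient
  ∂(coeff of dy∧dz)/∂x - ∂(coeff of dx∧dz)/∂y + ∂(coeff of dx∧dy)/∂z
  = ∂/∂x (-3*x + 10*y - 3*z) - ∂/∂y (-2*y) + ∂/∂z (-4*x + z).
Each of these terms simplifies to sums of mixed partials that cancel in pairs. The result is 0 (by equality of mixed partials for smooth functions — Schwarz / Clairaut).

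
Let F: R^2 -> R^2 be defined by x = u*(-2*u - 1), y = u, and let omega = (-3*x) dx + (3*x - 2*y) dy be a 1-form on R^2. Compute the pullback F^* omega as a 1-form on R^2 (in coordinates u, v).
F^* omega = (8*u*(-3*u^2 - 3*u - 1)) du

Using F^*(f dg) = (f ∘ F) d(g ∘ F), substitute each coordinate x_i by F_i(u, v) in f_i, and replace dx_i by d F_i = (∂F_i/∂u) du + (∂F_i/∂v) dv.
  For the x component: f_1(F) = 3*u*(2*u + 1); d F_1 = (-4*u - 1) du + (0) dv
  For the y component: f_2(F) = u*(-6*u - 5); d F_2 = (1) du + (0) dv
Combining and collecting du, dv coefficients:
  coeff of du: 8*u*(-3*u^2 - 3*u - 1)
  coeff of dv: 0
F^* omega = (8*u*(-3*u^2 - 3*u - 1)) du.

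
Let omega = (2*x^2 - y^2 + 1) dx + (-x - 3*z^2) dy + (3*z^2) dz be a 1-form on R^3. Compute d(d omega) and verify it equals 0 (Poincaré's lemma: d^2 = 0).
d(d omega) = 0

Step 1: d omega = sum_{i<j} (∂f_j/∂x_i - ∂f_i/∂x_j) dx_i ∧ dx_j:
  coeff of dx ∧ dy: 2*y - 1
  coeff of dx ∧ dz: 0
  coeff of dy ∧ dz: 6*z
Step 2: Apply d again to each 2-form coefficient. The only possible 3-form in R^3 is dx ∧ dy ∧ dz, with coefficient
  ∂(coeff of dy∧dz)/∂x - ∂(coeff of dx∧dz)/∂y + ∂(coeff of dx∧dy)/∂z
  = ∂/∂x (6*z) - ∂/∂y (0) + ∂/∂z (2*y - 1).
Each of these terms simplifies to sums of mixed partials that cancel in pairs. The result is 0 (by equality of mixed partials for smooth functions — Schwarz / Clairaut).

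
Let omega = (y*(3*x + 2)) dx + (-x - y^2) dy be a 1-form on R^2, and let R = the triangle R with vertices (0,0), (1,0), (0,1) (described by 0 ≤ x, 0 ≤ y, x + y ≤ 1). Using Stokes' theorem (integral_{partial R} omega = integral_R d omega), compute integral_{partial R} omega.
integral_(partial R) omega = -2

Stokes: integral_partial_R omega = integral_R d omega with d omega = (∂Q/∂x - ∂P/∂y) dx ∧ dy.
  ∂Q/∂x = -1
  ∂P/∂y = 3*x + 2
  integrand = ∂Q/∂x - ∂P/∂y = -3*x - 3.
Integrating over R: integral_0^1 integral_0^{1-x} (-3*x - 3) dy dx = -2.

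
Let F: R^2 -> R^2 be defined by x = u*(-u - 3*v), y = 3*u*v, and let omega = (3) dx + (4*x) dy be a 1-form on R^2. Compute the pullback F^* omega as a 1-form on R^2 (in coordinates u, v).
F^* omega = (-12*u^2*v - 36*u*v^2 - 6*u - 9*v) du + (3*u*(-4*u^2 - 12*u*v - 3)) dv

Using F^*(f dg) = (f ∘ F) d(g ∘ F), substitute each coordinate x_i by F_i(u, v) in f_i, and replace dx_i by d F_i = (∂F_i/∂u) du + (∂F_i/∂v) dv.
  For the x component: f_1(F) = 3; d F_1 = (-2*u - 3*v) du + (-3*u) dv
  For the y component: f_2(F) = 4*u*(-u - 3*v); d F_2 = (3*v) du + (3*u) dv
Combining and collecting du, dv coefficients:
  coeff of du: -12*u^2*v - 36*u*v^2 - 6*u - 9*v
  coeff of dv: 3*u*(-4*u^2 - 12*u*v - 3)
F^* omega = (-12*u^2*v - 36*u*v^2 - 6*u - 9*v) du + (3*u*(-4*u^2 - 12*u*v - 3)) dv.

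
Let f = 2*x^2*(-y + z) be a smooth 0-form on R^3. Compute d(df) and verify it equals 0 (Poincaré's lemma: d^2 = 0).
d(df) = 0

Step 1: df = sum_i (∂f/∂x_i) dx_i = (4*x*(-y + z)) dx + (-2*x^2) dy + (2*x^2) dz.
Step 2: Apply d again. Using the 1-form formula, the coefficient of dx ∧ dy in d(df) is ∂^2 f/∂x ∂y - ∂^2 f/∂y ∂x = (-4*x) - (-4*x) = 0 (equality of mixed partials for smooth f).
Similarly for dx ∧ dz and dy ∧ dz — all coefficients vanish. So d(df) = 0.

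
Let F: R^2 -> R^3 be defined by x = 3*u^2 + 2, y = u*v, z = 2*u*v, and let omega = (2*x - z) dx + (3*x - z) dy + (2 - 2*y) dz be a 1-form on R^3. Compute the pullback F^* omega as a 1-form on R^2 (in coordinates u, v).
F^* omega = (36*u^3 - 3*u^2*v - 6*u*v^2 + 24*u + 10*v) du + (u*(9*u^2 - 6*u*v + 10)) dv

Using F^*(f dg) = (f ∘ F) d(g ∘ F), substitute each coordinate x_i by F_i(u, v) in f_i, and replace dx_i by d F_i = (∂F_i/∂u) du + (∂F_i/∂v) dv.
  For the x component: f_1(F) = 6*u^2 - 2*u*v + 4; d F_1 = (6*u) du + (0) dv
  For the y component: f_2(F) = 9*u^2 - 2*u*v + 6; d F_2 = (v) du + (u) dv
  For the z component: f_3(F) = -2*u*v + 2; d F_3 = (2*v) du + (2*u) dv
Combining and collecting du, dv coefficients:
  coeff of du: 36*u^3 - 3*u^2*v - 6*u*v^2 + 24*u + 10*v
  coeff of dv: u*(9*u^2 - 6*u*v + 10)
F^* omega = (36*u^3 - 3*u^2*v - 6*u*v^2 + 24*u + 10*v) du + (u*(9*u^2 - 6*u*v + 10)) dv.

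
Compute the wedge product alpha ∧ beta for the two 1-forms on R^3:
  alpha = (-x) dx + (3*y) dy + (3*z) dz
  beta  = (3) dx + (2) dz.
alpha ∧ beta = (-2*x - 9*z) dx ∧ dz + (-9*y) dx ∧ dy + (6*y) dy ∧ dz

Distribute the wedge, using dx_i ∧ dx_j = -dx_j ∧ dx_i and dx_i ∧ dx_i = 0. For each pair (i, j) with i < j, the coefficient of dx_i ∧ dx_j in alpha ∧ beta is (alpha_i * beta_j - alpha_j * beta_i). Collecting: alpha ∧ beta = (-2*x - 9*z) dx ∧ dz + (-9*y) dx ∧ dy + (6*y) dy ∧ dz.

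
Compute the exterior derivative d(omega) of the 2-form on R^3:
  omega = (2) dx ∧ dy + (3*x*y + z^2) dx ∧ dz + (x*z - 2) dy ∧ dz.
d(omega) = (-3*x + z) dx ∧ dy ∧ dz

For a 2-form omega = sum_{i<j} g_{ij} dx_i ∧ dx_j, the exterior derivative is
  d(omega) = sum_{i<j} d(g_{ij}) ∧ dx_i ∧ dx_j = sum_{i<j, k} (∂g_{ij}/∂x_k) dx_k ∧ dx_i ∧ dx_j.
Expand each term, using dx_k ∧ dx_i ∧ dx_j = sgn(permutation) dx_{(a)} ∧ dx_{(b)} ∧ dx_{(c)} with (a < b < c) sorted:
  d(3*x*y + z^2) includes (∂/∂y)(3*x*y + z^2) dy = (3*x) dy, which multiplied by dx ∧ dz gives (-3*x) dx ∧ dy ∧ dz
  d(x*z - 2) includes (∂/∂x)(x*z - 2) dx = (z) dx, which multiplied by dy ∧ dz gives (z) dx ∧ dy ∧ dz
Collecting like 3-forms: d(omega) = (-3*x + z) dx ∧ dy ∧ dz.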